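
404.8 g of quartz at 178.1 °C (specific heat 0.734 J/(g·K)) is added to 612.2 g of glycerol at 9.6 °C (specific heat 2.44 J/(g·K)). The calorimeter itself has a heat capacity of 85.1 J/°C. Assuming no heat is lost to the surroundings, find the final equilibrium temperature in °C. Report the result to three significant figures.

T_f = 36.3 °C

Heat lost by quartz = heat gained by glycerol + calorimeter.
(404.8)(0.734)(178.1 − T) = [(612.2)(2.44) + 85.1](T − 9.6)
297.1232 (178.1 − T) = 1578.868 (T − 9.6)
52918 − 297.1232 T = 1578.868 T − 15157
68075 = 1875.9912 T
T = 36.29 °C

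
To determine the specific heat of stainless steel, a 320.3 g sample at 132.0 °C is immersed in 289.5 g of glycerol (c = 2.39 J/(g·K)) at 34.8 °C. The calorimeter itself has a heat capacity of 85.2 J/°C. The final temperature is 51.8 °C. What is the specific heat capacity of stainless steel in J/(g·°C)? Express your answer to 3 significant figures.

q_gained = (289.5 × 2.39 + 85.2) × (51.8 − 34.8) = 13210 J
q_lost = 320.3 × c × (132.0 − 51.8) = 25688.06 c
Set equal: c = 13210 / 25688.06 = 0.514 J/(g·°C)

c = 0.514 J/(g·°C)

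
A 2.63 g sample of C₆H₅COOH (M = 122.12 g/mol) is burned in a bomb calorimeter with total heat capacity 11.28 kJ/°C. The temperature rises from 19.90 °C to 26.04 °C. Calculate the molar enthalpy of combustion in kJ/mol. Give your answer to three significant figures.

ΔH = -3220 kJ/mol

ΔT = 26.04 − 19.90 = 6.14 °C
q_cal = C_cal × ΔT = 11.28 × 6.14 = 69.2592 kJ
n = 2.63 / 122.12 = 0.02154 mol
q_rxn = −q_cal = -69.2592 kJ
ΔH = -69.2592 / 0.02154 = -3215 kJ/mol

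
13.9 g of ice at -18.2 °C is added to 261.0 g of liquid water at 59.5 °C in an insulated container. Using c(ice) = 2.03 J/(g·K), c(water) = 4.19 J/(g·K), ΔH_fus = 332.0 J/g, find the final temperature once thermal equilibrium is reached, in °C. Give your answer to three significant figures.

Heat to bring ice to 0 °C and melt it: q₁ = 13.9×2.03×18.2 + 13.9×332.0 = 5128.3 J
Heat the water can supply cooling to 0 °C: 261.0×4.19×59.5 = 65068.6 J > q₁, so all ice melts.
Energy balance: 261.0×4.19×(59.5 − T) = 5128.3 + 13.9×4.19×(T − 0)
1093.59(59.5 − T) = 5128.3 + 58.241 T
65068.6 − 5128.3 = 1151.831 T
T = 59940.3 / 1151.831 = 52.04 °C

T_f = 52.0 °C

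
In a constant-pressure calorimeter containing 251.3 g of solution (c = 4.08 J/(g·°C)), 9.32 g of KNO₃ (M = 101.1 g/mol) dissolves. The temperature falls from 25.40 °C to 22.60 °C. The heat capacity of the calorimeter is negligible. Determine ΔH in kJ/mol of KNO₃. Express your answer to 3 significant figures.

ΔH = 31.1 kJ/mol

|ΔT| = |22.60 − 25.40| = 2.80 °C
|q_surr| = (251.3 × 4.08) × 2.80 = 1025.304 × 2.80 = 2871 J
n(KNO₃) = 9.32 / 101.1 = 0.09219 mol
Temperature fell, so q_rxn = +|q_surr| = 2.871 kJ
ΔH = q_rxn / n = 31.14 kJ/mol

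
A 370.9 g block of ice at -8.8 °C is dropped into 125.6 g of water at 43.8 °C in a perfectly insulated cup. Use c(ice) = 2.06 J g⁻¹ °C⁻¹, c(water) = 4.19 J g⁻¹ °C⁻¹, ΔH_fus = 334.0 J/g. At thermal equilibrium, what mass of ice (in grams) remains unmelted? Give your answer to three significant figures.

Heat to warm all ice to 0 °C: 370.9×2.06×8.8 = 6723.7 J
Heat released by water cooling to 0 °C: 125.6×4.19×43.8 = 23050 J
23050 J < 6723.7 + 370.9×334.0 = 130604.3 J, so not all ice melts; final T = 0 °C.
Heat left for melting: 23050 − 6723.7 = 16326.3 J
Mass melted = 16326.3 / 334.0 = 48.88 g
Ice remaining = 370.9 − 48.88 = 322.02 g

m_ice remaining = 322 g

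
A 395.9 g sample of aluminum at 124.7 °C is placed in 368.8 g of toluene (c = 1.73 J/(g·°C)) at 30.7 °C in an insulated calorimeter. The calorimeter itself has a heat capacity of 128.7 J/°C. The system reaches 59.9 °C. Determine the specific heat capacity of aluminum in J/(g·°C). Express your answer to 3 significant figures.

c = 0.873 J/(g·°C)

q_gained = (368.8 × 1.73 + 128.7) × (59.9 − 30.7) = 22390 J
q_lost = 395.9 × c × (124.7 − 59.9) = 25654.32 c
Set equal: c = 22390 / 25654.32 = 0.873 J/(g·°C)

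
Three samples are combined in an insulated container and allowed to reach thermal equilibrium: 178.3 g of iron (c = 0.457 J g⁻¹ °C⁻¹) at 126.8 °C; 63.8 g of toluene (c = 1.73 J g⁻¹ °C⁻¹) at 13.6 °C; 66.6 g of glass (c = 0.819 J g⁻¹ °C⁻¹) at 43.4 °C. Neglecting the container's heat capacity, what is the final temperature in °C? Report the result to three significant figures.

Σ mᵢcᵢ(T − Tᵢ) = 0  ⇒  T = Σ mᵢcᵢTᵢ / Σ mᵢcᵢ
Σ mᵢcᵢ = 178.3×0.457 + 63.8×1.73 + 66.6×0.819 = 246.4025
Σ mᵢcᵢTᵢ = 81.4831×126.8 + 110.374×13.6 + 54.5454×43.4 = 14200
T = 14200 / 246.4025 = 57.63 °C

T_f = 57.6 °C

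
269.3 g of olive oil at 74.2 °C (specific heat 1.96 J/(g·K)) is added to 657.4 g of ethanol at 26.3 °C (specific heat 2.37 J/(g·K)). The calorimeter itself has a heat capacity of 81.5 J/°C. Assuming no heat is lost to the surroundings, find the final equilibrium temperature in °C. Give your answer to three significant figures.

T_f = 38.0 °C

Heat lost by olive oil = heat gained by ethanol + calorimeter.
(269.3)(1.96)(74.2 − T) = [(657.4)(2.37) + 81.5](T − 26.3)
527.828 (74.2 − T) = 1639.538 (T − 26.3)
39165 − 527.828 T = 1639.538 T − 43120
82285 = 2167.366 T
T = 37.97 °C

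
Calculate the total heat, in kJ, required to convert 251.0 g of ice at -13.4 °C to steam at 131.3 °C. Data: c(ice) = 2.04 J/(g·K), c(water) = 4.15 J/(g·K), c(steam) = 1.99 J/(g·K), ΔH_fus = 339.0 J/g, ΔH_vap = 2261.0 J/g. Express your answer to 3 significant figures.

q1 (heat ice -13.4→0.0 °C): 251.0 × 2.04 × 13.4 = 6861 J
q2 (melt at 0 °C): 251.0 × 339.0 = 85089 J
q3 (heat water 0.0→100.0 °C): 251.0 × 4.15 × 100.0 = 104165 J
q4 (vaporize at 100 °C): 251.0 × 2261.0 = 567511 J
q5 (heat steam 100.0→131.3 °C): 251.0 × 1.99 × 31.3 = 15634 J
Total: 6861 + 85089 + 104165 + 567511 + 15634 = 779260 J = 779 kJ

q = 779 kJ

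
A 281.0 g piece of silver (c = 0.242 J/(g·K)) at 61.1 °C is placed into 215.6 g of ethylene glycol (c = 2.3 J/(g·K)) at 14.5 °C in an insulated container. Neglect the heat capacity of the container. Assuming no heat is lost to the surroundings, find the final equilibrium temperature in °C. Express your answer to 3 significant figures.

T_f = 20.1 °C

Heat lost by silver = heat gained by ethylene glycol.
(281.0)(0.242)(61.1 − T) = (215.6)(2.3)(T − 14.5)
68.002 (61.1 − T) = 495.88 (T − 14.5)
4154.9 − 68.002 T = 495.88 T − 7190.3
11345.2 = 563.882 T
T = 20.12 °C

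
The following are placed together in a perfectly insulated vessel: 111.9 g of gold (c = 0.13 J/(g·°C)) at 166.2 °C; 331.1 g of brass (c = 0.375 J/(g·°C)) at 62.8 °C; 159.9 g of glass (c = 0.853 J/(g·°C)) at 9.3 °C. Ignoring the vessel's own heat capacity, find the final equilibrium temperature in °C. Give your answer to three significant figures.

T_f = 41.7 °C

Σ mᵢcᵢ(T − Tᵢ) = 0  ⇒  T = Σ mᵢcᵢTᵢ / Σ mᵢcᵢ
Σ mᵢcᵢ = 111.9×0.13 + 331.1×0.375 + 159.9×0.853 = 275.1042
Σ mᵢcᵢTᵢ = 14.547×166.2 + 124.1625×62.8 + 136.3947×9.3 = 11484
T = 11484 / 275.1042 = 41.74 °C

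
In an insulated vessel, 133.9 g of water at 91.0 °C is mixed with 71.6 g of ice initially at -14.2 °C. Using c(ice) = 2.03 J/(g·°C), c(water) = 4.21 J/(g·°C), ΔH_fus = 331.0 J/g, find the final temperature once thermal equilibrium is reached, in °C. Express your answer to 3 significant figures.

T_f = 29.5 °C

Heat to bring ice to 0 °C and melt it: q₁ = 71.6×2.03×14.2 + 71.6×331.0 = 25764 J
Heat the water can supply cooling to 0 °C: 133.9×4.21×91.0 = 51298.4 J > q₁, so all ice melts.
Energy balance: 133.9×4.21×(91.0 − T) = 25764 + 71.6×4.21×(T − 0)
563.719(91.0 − T) = 25764 + 301.436 T
51298.4 − 25764 = 865.155 T
T = 25534.4 / 865.155 = 29.51 °C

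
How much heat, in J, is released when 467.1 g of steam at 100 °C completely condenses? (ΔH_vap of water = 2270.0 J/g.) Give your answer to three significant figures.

q = 1060000 J

q = m × ΔH_vap = 467.1 × 2270.0 = 1060000 J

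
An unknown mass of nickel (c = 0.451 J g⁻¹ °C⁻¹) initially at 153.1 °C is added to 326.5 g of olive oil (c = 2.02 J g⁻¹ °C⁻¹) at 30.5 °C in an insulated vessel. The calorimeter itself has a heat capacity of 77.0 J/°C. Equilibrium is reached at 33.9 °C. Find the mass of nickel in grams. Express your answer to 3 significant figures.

m = 46.6 g

q_gained = (326.5 × 2.02 + 77.0) × (33.9 − 30.5) = 2504 J
q_lost = m × 0.451 × (153.1 − 33.9) = 53.7592 m
m = 2504 / 53.7592 = 46.6 g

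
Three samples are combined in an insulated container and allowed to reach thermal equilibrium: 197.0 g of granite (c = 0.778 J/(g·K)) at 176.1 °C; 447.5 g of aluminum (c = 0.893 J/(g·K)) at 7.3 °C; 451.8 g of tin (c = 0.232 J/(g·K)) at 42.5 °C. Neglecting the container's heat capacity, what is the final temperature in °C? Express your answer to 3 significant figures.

Σ mᵢcᵢ(T − Tᵢ) = 0  ⇒  T = Σ mᵢcᵢTᵢ / Σ mᵢcᵢ
Σ mᵢcᵢ = 197.0×0.778 + 447.5×0.893 + 451.8×0.232 = 657.7011
Σ mᵢcᵢTᵢ = 153.266×176.1 + 399.6175×7.3 + 104.8176×42.5 = 34362
T = 34362 / 657.7011 = 52.246 °C

T_f = 52.2 °C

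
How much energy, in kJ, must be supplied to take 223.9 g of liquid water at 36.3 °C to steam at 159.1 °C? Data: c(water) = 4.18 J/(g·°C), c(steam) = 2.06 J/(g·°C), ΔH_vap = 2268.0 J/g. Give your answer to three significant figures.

q1 (heat water 36.3→100.0 °C): 223.9 × 4.18 × 63.7 = 59617 J
q2 (vaporize at 100 °C): 223.9 × 2268.0 = 507805 J
q3 (heat steam 100.0→159.1 °C): 223.9 × 2.06 × 59.1 = 27259 J
Total: 59617 + 507805 + 27259 = 594681 J = 595 kJ

q = 595 kJ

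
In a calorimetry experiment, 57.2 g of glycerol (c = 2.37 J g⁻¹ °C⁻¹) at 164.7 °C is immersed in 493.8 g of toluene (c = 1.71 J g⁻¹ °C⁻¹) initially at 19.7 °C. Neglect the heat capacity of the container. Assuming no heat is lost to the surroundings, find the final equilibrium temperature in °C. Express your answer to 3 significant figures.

T_f = 39.8 °C

Heat lost by glycerol = heat gained by toluene.
(57.2)(2.37)(164.7 − T) = (493.8)(1.71)(T − 19.7)
135.564 (164.7 − T) = 844.398 (T − 19.7)
22327 − 135.564 T = 844.398 T − 16635
38962 = 979.962 T
T = 39.76 °C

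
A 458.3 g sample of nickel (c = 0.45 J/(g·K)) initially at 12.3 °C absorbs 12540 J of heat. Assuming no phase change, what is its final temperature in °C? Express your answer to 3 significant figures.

T_f = 73.1 °C

ΔT = q / (m c) = 12540 / (458.3 × 0.45) = 60.80 °C
T_f = 12.3 + 60.80 = 73.10 °C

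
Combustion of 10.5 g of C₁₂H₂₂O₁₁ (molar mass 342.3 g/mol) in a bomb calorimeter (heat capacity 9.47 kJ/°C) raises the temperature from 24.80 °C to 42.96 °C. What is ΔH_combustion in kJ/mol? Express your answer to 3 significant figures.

ΔT = 42.96 − 24.80 = 18.16 °C
q_cal = C_cal × ΔT = 9.47 × 18.16 = 171.9752 kJ
n = 10.5 / 342.3 = 0.03067 mol
q_rxn = −q_cal = -171.9752 kJ
ΔH = -171.9752 / 0.03067 = -5607 kJ/mol

ΔH = -5610 kJ/mol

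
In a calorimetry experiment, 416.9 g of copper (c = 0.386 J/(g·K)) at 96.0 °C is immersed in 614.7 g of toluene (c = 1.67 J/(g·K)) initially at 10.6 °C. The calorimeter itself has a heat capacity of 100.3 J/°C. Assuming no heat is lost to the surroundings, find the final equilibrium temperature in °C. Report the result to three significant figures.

T_f = 21.3 °C

Heat lost by copper = heat gained by toluene + calorimeter.
(416.9)(0.386)(96.0 − T) = [(614.7)(1.67) + 100.3](T − 10.6)
160.9234 (96.0 − T) = 1126.849 (T − 10.6)
15449 − 160.9234 T = 1126.849 T − 11945
27394 = 1287.7724 T
T = 21.27 °C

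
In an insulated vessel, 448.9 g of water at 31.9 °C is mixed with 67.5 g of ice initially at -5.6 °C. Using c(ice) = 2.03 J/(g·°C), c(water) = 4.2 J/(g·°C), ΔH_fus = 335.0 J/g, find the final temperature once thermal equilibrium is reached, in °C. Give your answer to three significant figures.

Heat to bring ice to 0 °C and melt it: q₁ = 67.5×2.03×5.6 + 67.5×335.0 = 23380 J
Heat the water can supply cooling to 0 °C: 448.9×4.2×31.9 = 60143.6 J > q₁, so all ice melts.
Energy balance: 448.9×4.2×(31.9 − T) = 23380 + 67.5×4.2×(T − 0)
1885.38(31.9 − T) = 23380 + 283.5 T
60143.6 − 23380 = 2168.88 T
T = 36763.6 / 2168.88 = 16.95 °C

T_f = 17.0 °C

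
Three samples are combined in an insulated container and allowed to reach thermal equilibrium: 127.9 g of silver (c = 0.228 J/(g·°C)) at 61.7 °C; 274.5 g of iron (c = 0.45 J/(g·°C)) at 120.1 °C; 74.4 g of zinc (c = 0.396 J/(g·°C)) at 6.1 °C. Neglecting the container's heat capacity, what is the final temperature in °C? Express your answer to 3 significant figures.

T_f = 92.3 °C

Σ mᵢcᵢ(T − Tᵢ) = 0  ⇒  T = Σ mᵢcᵢTᵢ / Σ mᵢcᵢ
Σ mᵢcᵢ = 127.9×0.228 + 274.5×0.45 + 74.4×0.396 = 182.1486
Σ mᵢcᵢTᵢ = 29.1612×61.7 + 123.525×120.1 + 29.4624×6.1 = 16814
T = 16814 / 182.1486 = 92.31 °C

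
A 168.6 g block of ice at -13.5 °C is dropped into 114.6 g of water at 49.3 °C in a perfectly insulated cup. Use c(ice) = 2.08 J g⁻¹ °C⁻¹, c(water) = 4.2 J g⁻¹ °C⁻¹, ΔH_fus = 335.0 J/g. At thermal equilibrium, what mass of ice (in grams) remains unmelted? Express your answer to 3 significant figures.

Heat to warm all ice to 0 °C: 168.6×2.08×13.5 = 4734.3 J
Heat released by water cooling to 0 °C: 114.6×4.2×49.3 = 23729 J
23729 J < 4734.3 + 168.6×335.0 = 61215.3 J, so not all ice melts; final T = 0 °C.
Heat left for melting: 23729 − 4734.3 = 18994.7 J
Mass melted = 18994.7 / 335.0 = 56.70 g
Ice remaining = 168.6 − 56.70 = 111.90 g

m_ice remaining = 112 g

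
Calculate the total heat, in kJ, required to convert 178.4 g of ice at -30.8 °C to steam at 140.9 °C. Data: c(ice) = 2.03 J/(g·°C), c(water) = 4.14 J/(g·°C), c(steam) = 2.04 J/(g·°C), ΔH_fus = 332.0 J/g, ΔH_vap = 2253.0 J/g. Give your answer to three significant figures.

q1 (heat ice -30.8→0.0 °C): 178.4 × 2.03 × 30.8 = 11154 J
q2 (melt at 0 °C): 178.4 × 332.0 = 59229 J
q3 (heat water 0.0→100.0 °C): 178.4 × 4.14 × 100.0 = 73858 J
q4 (vaporize at 100 °C): 178.4 × 2253.0 = 401935 J
q5 (heat steam 100.0→140.9 °C): 178.4 × 2.04 × 40.9 = 14885 J
Total: 11154 + 59229 + 73858 + 401935 + 14885 = 561061 J = 561 kJ

q = 561 kJ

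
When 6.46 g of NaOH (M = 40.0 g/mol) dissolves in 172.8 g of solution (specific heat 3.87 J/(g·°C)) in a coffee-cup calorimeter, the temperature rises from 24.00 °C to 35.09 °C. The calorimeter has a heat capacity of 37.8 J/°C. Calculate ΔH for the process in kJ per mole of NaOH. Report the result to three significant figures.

|ΔT| = |35.09 − 24.00| = 11.09 °C
|q_surr| = (172.8 × 3.87 + 37.8) × 11.09 = 706.536 × 11.09 = 7835 J
n(NaOH) = 6.46 / 40.0 = 0.1615 mol
Temperature rose, so q_rxn = −|q_surr| = -7.835 kJ
ΔH = q_rxn / n = -48.51 kJ/mol

ΔH = -48.5 kJ/mol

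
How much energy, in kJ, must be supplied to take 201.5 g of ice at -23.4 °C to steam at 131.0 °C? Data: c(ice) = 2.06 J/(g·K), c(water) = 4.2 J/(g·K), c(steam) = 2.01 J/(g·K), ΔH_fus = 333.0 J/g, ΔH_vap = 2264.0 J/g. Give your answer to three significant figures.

q1 (heat ice -23.4→0.0 °C): 201.5 × 2.06 × 23.4 = 9713 J
q2 (melt at 0 °C): 201.5 × 333.0 = 67100 J
q3 (heat water 0.0→100.0 °C): 201.5 × 4.2 × 100.0 = 84630 J
q4 (vaporize at 100 °C): 201.5 × 2264.0 = 456196 J
q5 (heat steam 100.0→131.0 °C): 201.5 × 2.01 × 31.0 = 12555 J
Total: 9713 + 67100 + 84630 + 456196 + 12555 = 630194 J = 630 kJ

q = 630 kJ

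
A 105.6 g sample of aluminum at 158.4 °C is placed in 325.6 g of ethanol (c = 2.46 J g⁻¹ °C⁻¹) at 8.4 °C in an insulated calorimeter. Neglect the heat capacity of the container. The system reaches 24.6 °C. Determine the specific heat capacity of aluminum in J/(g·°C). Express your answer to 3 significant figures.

c = 0.918 J/(g·°C)

q_gained = (325.6 × 2.46) × (24.6 − 8.4) = 12976 J
q_lost = 105.6 × c × (158.4 − 24.6) = 14129.28 c
Set equal: c = 12976 / 14129.28 = 0.918 J/(g·°C)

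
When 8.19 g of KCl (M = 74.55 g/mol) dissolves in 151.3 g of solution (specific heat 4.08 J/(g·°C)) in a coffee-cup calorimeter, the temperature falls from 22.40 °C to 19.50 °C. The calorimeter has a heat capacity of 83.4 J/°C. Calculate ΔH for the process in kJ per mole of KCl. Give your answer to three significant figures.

|ΔT| = |19.50 − 22.40| = 2.90 °C
|q_surr| = (151.3 × 4.08 + 83.4) × 2.90 = 700.704 × 2.90 = 2032 J
n(KCl) = 8.19 / 74.55 = 0.1099 mol
Temperature fell, so q_rxn = +|q_surr| = 2.032 kJ
ΔH = q_rxn / n = 18.49 kJ/mol

ΔH = 18.5 kJ/mol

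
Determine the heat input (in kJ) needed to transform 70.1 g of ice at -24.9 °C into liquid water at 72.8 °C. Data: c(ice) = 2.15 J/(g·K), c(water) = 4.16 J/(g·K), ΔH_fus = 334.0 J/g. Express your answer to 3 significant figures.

q = 48.4 kJ

q1 (heat ice -24.9→0.0 °C): 70.1 × 2.15 × 24.9 = 3753 J
q2 (melt at 0 °C): 70.1 × 334.0 = 23413 J
q3 (heat water 0.0→72.8 °C): 70.1 × 4.16 × 72.8 = 21230 J
Total: 3753 + 23413 + 21230 = 48396 J = 48.4 kJ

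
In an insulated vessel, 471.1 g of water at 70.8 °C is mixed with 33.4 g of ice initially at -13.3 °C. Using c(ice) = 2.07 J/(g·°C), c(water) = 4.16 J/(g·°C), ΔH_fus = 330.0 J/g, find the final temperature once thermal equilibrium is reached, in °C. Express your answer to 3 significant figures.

Heat to bring ice to 0 °C and melt it: q₁ = 33.4×2.07×13.3 + 33.4×330.0 = 11942 J
Heat the water can supply cooling to 0 °C: 471.1×4.16×70.8 = 138752 J > q₁, so all ice melts.
Energy balance: 471.1×4.16×(70.8 − T) = 11942 + 33.4×4.16×(T − 0)
1959.776(70.8 − T) = 11942 + 138.944 T
138752 − 11942 = 2098.720 T
T = 126810 / 2098.720 = 60.42 °C

T_f = 60.4 °C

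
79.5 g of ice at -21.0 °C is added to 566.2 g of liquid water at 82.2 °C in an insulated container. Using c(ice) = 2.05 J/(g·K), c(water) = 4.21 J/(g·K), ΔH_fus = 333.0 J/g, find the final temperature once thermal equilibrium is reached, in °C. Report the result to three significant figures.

Heat to bring ice to 0 °C and melt it: q₁ = 79.5×2.05×21.0 + 79.5×333.0 = 29896 J
Heat the water can supply cooling to 0 °C: 566.2×4.21×82.2 = 195940 J > q₁, so all ice melts.
Energy balance: 566.2×4.21×(82.2 − T) = 29896 + 79.5×4.21×(T − 0)
2383.702(82.2 − T) = 29896 + 334.695 T
195940 − 29896 = 2718.397 T
T = 166044 / 2718.397 = 61.08 °C

T_f = 61.1 °C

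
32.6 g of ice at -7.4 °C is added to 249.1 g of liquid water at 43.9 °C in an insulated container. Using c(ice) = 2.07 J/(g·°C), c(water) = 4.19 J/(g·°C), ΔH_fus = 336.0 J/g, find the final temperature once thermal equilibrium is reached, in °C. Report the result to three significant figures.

Heat to bring ice to 0 °C and melt it: q₁ = 32.6×2.07×7.4 + 32.6×336.0 = 11453 J
Heat the water can supply cooling to 0 °C: 249.1×4.19×43.9 = 45819.7 J > q₁, so all ice melts.
Energy balance: 249.1×4.19×(43.9 − T) = 11453 + 32.6×4.19×(T − 0)
1043.729(43.9 − T) = 11453 + 136.594 T
45819.7 − 11453 = 1180.323 T
T = 34366.7 / 1180.323 = 29.12 °C

T_f = 29.1 °C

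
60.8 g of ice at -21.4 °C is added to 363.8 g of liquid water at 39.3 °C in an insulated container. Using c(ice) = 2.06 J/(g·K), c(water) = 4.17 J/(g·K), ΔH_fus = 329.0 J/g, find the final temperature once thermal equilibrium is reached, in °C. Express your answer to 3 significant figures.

Heat to bring ice to 0 °C and melt it: q₁ = 60.8×2.06×21.4 + 60.8×329.0 = 22684 J
Heat the water can supply cooling to 0 °C: 363.8×4.17×39.3 = 59619.9 J > q₁, so all ice melts.
Energy balance: 363.8×4.17×(39.3 − T) = 22684 + 60.8×4.17×(T − 0)
1517.046(39.3 − T) = 22684 + 253.536 T
59619.9 − 22684 = 1770.582 T
T = 36935.9 / 1770.582 = 20.86 °C

T_f = 20.9 °C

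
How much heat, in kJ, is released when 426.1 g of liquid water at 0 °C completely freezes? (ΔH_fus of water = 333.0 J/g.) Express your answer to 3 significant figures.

q = 142 kJ

q = m × ΔH_fus = 426.1 × 333.0 = 141900 J = 142 kJ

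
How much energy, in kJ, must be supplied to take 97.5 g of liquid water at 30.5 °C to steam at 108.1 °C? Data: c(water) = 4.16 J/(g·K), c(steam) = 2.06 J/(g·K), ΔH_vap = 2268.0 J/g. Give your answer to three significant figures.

q1 (heat water 30.5→100.0 °C): 97.5 × 4.16 × 69.5 = 28189 J
q2 (vaporize at 100 °C): 97.5 × 2268.0 = 221130 J
q3 (heat steam 100.0→108.1 °C): 97.5 × 2.06 × 8.1 = 1627 J
Total: 28189 + 221130 + 1627 = 250946 J = 251 kJ

q = 251 kJ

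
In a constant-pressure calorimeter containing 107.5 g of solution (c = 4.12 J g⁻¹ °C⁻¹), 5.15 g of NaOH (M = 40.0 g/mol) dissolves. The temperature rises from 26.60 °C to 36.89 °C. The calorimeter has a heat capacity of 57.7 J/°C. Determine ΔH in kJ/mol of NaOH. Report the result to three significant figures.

|ΔT| = |36.89 − 26.60| = 10.29 °C
|q_surr| = (107.5 × 4.12 + 57.7) × 10.29 = 500.6 × 10.29 = 5151 J
n(NaOH) = 5.15 / 40.0 = 0.1288 mol
Temperature rose, so q_rxn = −|q_surr| = -5.151 kJ
ΔH = q_rxn / n = -39.99 kJ/mol

ΔH = -40.0 kJ/mol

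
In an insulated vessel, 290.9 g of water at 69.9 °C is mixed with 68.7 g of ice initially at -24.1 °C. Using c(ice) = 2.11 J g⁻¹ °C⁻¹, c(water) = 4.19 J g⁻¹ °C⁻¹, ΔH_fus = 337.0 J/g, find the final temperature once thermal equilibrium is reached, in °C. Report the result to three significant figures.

Heat to bring ice to 0 °C and melt it: q₁ = 68.7×2.11×24.1 + 68.7×337.0 = 26645 J
Heat the water can supply cooling to 0 °C: 290.9×4.19×69.9 = 85199.1 J > q₁, so all ice melts.
Energy balance: 290.9×4.19×(69.9 − T) = 26645 + 68.7×4.19×(T − 0)
1218.871(69.9 − T) = 26645 + 287.853 T
85199.1 − 26645 = 1506.724 T
T = 58554.1 / 1506.724 = 38.86 °C

T_f = 38.9 °C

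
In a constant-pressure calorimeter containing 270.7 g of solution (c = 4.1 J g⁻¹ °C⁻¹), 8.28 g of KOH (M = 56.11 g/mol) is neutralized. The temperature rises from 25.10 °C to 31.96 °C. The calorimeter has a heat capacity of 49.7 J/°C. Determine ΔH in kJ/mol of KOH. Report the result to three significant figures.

ΔH = -53.9 kJ/mol

|ΔT| = |31.96 − 25.10| = 6.86 °C
|q_surr| = (270.7 × 4.1 + 49.7) × 6.86 = 1159.57 × 6.86 = 7955 J
n(KOH) = 8.28 / 56.11 = 0.1476 mol
Temperature rose, so q_rxn = −|q_surr| = -7.955 kJ
ΔH = q_rxn / n = -53.90 kJ/mol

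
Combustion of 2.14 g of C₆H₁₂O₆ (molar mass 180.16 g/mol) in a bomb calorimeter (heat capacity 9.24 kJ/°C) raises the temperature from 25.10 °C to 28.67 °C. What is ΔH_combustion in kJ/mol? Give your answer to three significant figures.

ΔT = 28.67 − 25.10 = 3.57 °C
q_cal = C_cal × ΔT = 9.24 × 3.57 = 32.9868 kJ
n = 2.14 / 180.16 = 0.01188 mol
q_rxn = −q_cal = -32.9868 kJ
ΔH = -32.9868 / 0.01188 = -2777 kJ/mol

ΔH = -2780 kJ/mol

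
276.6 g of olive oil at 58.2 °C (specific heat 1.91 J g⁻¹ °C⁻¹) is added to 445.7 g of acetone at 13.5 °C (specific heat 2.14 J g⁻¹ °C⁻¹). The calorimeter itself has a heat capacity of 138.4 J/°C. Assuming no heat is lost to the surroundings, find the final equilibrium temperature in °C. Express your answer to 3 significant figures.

T_f = 28.1 °C

Heat lost by olive oil = heat gained by acetone + calorimeter.
(276.6)(1.91)(58.2 − T) = [(445.7)(2.14) + 138.4](T − 13.5)
528.306 (58.2 − T) = 1092.198 (T − 13.5)
30747 − 528.306 T = 1092.198 T − 14745
45492 = 1620.504 T
T = 28.07 °C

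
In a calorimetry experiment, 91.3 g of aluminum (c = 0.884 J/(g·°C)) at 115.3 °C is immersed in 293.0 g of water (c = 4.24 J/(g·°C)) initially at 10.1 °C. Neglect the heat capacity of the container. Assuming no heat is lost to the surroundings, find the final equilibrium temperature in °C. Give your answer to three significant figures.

T_f = 16.5 °C

Heat lost by aluminum = heat gained by water.
(91.3)(0.884)(115.3 − T) = (293.0)(4.24)(T − 10.1)
80.7092 (115.3 − T) = 1242.32 (T − 10.1)
9305.8 − 80.7092 T = 1242.32 T − 12547
21852.8 = 1323.0292 T
T = 16.52 °C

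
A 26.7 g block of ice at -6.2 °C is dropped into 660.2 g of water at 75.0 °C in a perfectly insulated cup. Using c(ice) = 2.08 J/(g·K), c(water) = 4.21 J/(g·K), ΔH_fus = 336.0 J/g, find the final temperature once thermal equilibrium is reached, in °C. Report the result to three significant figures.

Heat to bring ice to 0 °C and melt it: q₁ = 26.7×2.08×6.2 + 26.7×336.0 = 9315.5 J
Heat the water can supply cooling to 0 °C: 660.2×4.21×75.0 = 208458 J > q₁, so all ice melts.
Energy balance: 660.2×4.21×(75.0 − T) = 9315.5 + 26.7×4.21×(T − 0)
2779.442(75.0 − T) = 9315.5 + 112.407 T
208458 − 9315.5 = 2891.849 T
T = 199142.5 / 2891.849 = 68.86 °C

T_f = 68.9 °C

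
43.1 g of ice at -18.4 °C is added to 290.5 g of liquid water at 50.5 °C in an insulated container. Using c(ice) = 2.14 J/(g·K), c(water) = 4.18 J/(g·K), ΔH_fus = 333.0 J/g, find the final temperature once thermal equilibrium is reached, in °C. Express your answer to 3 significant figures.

Heat to bring ice to 0 °C and melt it: q₁ = 43.1×2.14×18.4 + 43.1×333.0 = 16049 J
Heat the water can supply cooling to 0 °C: 290.5×4.18×50.5 = 61321.6 J > q₁, so all ice melts.
Energy balance: 290.5×4.18×(50.5 − T) = 16049 + 43.1×4.18×(T − 0)
1214.29(50.5 − T) = 16049 + 180.158 T
61321.6 − 16049 = 1394.448 T
T = 45272.6 / 1394.448 = 32.47 °C

T_f = 32.5 °C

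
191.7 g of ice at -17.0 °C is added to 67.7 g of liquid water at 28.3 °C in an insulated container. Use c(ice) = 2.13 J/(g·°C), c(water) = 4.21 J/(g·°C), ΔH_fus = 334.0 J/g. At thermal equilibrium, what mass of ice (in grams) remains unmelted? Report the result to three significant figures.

Heat to warm all ice to 0 °C: 191.7×2.13×17.0 = 6941.5 J
Heat released by water cooling to 0 °C: 67.7×4.21×28.3 = 8066.0 J
8066.0 J < 6941.5 + 191.7×334.0 = 70969.3 J, so not all ice melts; final T = 0 °C.
Heat left for melting: 8066.0 − 6941.5 = 1124.5 J
Mass melted = 1124.5 / 334.0 = 3.367 g
Ice remaining = 191.7 − 3.367 = 188.333 g

m_ice remaining = 188 g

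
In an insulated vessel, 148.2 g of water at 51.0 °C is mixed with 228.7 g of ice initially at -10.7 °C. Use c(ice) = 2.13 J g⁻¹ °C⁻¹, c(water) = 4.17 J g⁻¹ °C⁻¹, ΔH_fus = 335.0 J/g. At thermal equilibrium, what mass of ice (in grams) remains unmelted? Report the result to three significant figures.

m_ice remaining = 150 g

Heat to warm all ice to 0 °C: 228.7×2.13×10.7 = 5212.3 J
Heat released by water cooling to 0 °C: 148.2×4.17×51.0 = 31518 J
31518 J < 5212.3 + 228.7×335.0 = 81826.8 J, so not all ice melts; final T = 0 °C.
Heat left for melting: 31518 − 5212.3 = 26305.7 J
Mass melted = 26305.7 / 335.0 = 78.52 g
Ice remaining = 228.7 − 78.52 = 150.18 g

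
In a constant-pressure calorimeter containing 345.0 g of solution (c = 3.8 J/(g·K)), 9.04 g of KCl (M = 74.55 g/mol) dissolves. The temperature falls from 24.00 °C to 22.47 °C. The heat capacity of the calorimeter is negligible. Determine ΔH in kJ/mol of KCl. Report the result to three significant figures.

|ΔT| = |22.47 − 24.00| = 1.53 °C
|q_surr| = (345.0 × 3.8) × 1.53 = 1311 × 1.53 = 2006 J
n(KCl) = 9.04 / 74.55 = 0.1213 mol
Temperature fell, so q_rxn = +|q_surr| = 2.006 kJ
ΔH = q_rxn / n = 16.54 kJ/mol

ΔH = 16.5 kJ/mol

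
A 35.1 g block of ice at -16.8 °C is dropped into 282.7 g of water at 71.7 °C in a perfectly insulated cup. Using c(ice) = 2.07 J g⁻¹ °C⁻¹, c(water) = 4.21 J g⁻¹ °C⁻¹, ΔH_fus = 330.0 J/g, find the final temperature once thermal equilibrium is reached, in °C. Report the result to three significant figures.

Heat to bring ice to 0 °C and melt it: q₁ = 35.1×2.07×16.8 + 35.1×330.0 = 12804 J
Heat the water can supply cooling to 0 °C: 282.7×4.21×71.7 = 85335.0 J > q₁, so all ice melts.
Energy balance: 282.7×4.21×(71.7 − T) = 12804 + 35.1×4.21×(T − 0)
1190.167(71.7 − T) = 12804 + 147.771 T
85335.0 − 12804 = 1337.938 T
T = 72531.0 / 1337.938 = 54.21 °C

T_f = 54.2 °C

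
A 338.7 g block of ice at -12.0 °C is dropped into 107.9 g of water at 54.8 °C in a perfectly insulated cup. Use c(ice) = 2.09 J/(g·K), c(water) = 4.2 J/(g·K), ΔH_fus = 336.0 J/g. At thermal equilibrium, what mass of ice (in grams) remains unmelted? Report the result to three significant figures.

m_ice remaining = 290 g

Heat to warm all ice to 0 °C: 338.7×2.09×12.0 = 8494.6 J
Heat released by water cooling to 0 °C: 107.9×4.2×54.8 = 24834 J
24834 J < 8494.6 + 338.7×336.0 = 122297.8 J, so not all ice melts; final T = 0 °C.
Heat left for melting: 24834 − 8494.6 = 16339.4 J
Mass melted = 16339.4 / 336.0 = 48.63 g
Ice remaining = 338.7 − 48.63 = 290.07 g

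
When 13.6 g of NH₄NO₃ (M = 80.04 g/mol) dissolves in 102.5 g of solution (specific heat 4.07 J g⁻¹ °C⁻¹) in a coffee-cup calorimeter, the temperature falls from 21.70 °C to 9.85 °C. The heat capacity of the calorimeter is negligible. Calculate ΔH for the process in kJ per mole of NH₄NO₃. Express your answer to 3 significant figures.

|ΔT| = |9.85 − 21.70| = 11.85 °C
|q_surr| = (102.5 × 4.07) × 11.85 = 417.175 × 11.85 = 4944 J
n(NH₄NO₃) = 13.6 / 80.04 = 0.1699 mol
Temperature fell, so q_rxn = +|q_surr| = 4.944 kJ
ΔH = q_rxn / n = 29.10 kJ/mol

ΔH = 29.1 kJ/mol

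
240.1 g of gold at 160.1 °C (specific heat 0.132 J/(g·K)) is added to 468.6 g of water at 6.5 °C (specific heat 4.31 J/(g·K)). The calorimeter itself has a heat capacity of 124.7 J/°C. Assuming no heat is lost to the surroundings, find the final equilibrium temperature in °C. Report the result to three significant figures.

Heat lost by gold = heat gained by water + calorimeter.
(240.1)(0.132)(160.1 − T) = [(468.6)(4.31) + 124.7](T − 6.5)
31.6932 (160.1 − T) = 2144.366 (T − 6.5)
5074.1 − 31.6932 T = 2144.366 T − 13938
19012.1 = 2176.0592 T
T = 8.737 °C

T_f = 8.74 °C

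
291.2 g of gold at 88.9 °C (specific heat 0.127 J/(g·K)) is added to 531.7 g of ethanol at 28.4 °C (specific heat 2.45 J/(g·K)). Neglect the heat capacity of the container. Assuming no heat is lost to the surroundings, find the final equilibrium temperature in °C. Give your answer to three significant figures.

T_f = 30.1 °C

Heat lost by gold = heat gained by ethanol.
(291.2)(0.127)(88.9 − T) = (531.7)(2.45)(T − 28.4)
36.9824 (88.9 − T) = 1302.665 (T − 28.4)
3287.7 − 36.9824 T = 1302.665 T − 36996
40283.7 = 1339.6474 T
T = 30.07 °C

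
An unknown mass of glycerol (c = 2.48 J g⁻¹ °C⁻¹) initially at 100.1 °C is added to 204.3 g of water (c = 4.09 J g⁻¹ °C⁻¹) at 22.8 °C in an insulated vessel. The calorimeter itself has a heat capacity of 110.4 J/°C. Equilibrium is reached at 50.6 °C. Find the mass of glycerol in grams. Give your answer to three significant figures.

q_gained = (204.3 × 4.09 + 110.4) × (50.6 − 22.8) = 26300 J
q_lost = m × 2.48 × (100.1 − 50.6) = 122.76 m
m = 26300 / 122.76 = 214 g

m = 214 g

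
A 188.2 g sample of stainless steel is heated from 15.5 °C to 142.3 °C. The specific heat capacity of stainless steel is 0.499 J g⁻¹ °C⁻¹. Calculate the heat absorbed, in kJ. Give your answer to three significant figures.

q = m c ΔT = 188.2 × 0.499 × (142.3 − 15.5)
q = 188.2 × 0.499 × 126.8 = 11910 J = 11.9 kJ

q = 11.9 kJ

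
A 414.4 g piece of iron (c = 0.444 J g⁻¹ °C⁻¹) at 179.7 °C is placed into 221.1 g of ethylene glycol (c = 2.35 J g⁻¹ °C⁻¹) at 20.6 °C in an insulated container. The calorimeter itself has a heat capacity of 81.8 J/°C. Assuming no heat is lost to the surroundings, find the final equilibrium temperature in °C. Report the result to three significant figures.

Heat lost by iron = heat gained by ethylene glycol + calorimeter.
(414.4)(0.444)(179.7 − T) = [(221.1)(2.35) + 81.8](T − 20.6)
183.9936 (179.7 − T) = 601.385 (T − 20.6)
33064 − 183.9936 T = 601.385 T − 12389
45453 = 785.3786 T
T = 57.87 °C

T_f = 57.9 °C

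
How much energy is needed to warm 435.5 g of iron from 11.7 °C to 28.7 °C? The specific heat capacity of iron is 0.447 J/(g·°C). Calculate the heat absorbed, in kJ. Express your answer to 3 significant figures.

q = m c ΔT = 435.5 × 0.447 × (28.7 − 11.7)
q = 435.5 × 0.447 × 17.0 = 3309 J = 3.31 kJ

q = 3.31 kJ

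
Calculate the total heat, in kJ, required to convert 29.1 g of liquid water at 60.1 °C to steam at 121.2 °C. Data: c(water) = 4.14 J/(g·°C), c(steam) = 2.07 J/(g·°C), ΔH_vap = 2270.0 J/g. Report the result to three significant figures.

q = 72.1 kJ

q1 (heat water 60.1→100.0 °C): 29.1 × 4.14 × 39.9 = 4807 J
q2 (vaporize at 100 °C): 29.1 × 2270.0 = 66057 J
q3 (heat steam 100.0→121.2 °C): 29.1 × 2.07 × 21.2 = 1277 J
Total: 4807 + 66057 + 1277 = 72141 J = 72.1 kJ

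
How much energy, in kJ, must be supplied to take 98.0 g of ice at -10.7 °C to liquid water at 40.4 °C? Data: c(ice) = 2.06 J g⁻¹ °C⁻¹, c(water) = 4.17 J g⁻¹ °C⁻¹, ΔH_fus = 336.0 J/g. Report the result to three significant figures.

q1 (heat ice -10.7→0.0 °C): 98.0 × 2.06 × 10.7 = 2160 J
q2 (melt at 0 °C): 98.0 × 336.0 = 32928 J
q3 (heat water 0.0→40.4 °C): 98.0 × 4.17 × 40.4 = 16510 J
Total: 2160 + 32928 + 16510 = 51598 J = 51.6 kJ

q = 51.6 kJ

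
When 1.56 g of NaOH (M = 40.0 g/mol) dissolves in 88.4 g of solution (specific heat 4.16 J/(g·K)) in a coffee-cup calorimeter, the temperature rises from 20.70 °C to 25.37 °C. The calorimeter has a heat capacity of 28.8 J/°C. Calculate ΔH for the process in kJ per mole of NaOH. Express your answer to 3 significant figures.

|ΔT| = |25.37 − 20.70| = 4.67 °C
|q_surr| = (88.4 × 4.16 + 28.8) × 4.67 = 396.544 × 4.67 = 1852 J
n(NaOH) = 1.56 / 40.0 = 0.03900 mol
Temperature rose, so q_rxn = −|q_surr| = -1.852 kJ
ΔH = q_rxn / n = -47.49 kJ/mol

ΔH = -47.5 kJ/mol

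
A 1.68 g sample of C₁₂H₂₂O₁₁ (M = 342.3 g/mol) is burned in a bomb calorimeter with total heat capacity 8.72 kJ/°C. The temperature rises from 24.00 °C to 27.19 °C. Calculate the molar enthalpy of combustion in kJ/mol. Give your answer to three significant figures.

ΔH = -5670 kJ/mol

ΔT = 27.19 − 24.00 = 3.19 °C
q_cal = C_cal × ΔT = 8.72 × 3.19 = 27.8168 kJ
n = 1.68 / 342.3 = 0.004908 mol
q_rxn = −q_cal = -27.8168 kJ
ΔH = -27.8168 / 0.004908 = -5668 kJ/mol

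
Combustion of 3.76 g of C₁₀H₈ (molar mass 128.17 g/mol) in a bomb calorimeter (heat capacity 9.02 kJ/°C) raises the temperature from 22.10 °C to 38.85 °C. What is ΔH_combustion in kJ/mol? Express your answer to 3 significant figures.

ΔT = 38.85 − 22.10 = 16.75 °C
q_cal = C_cal × ΔT = 9.02 × 16.75 = 151.085 kJ
n = 3.76 / 128.17 = 0.02934 mol
q_rxn = −q_cal = -151.085 kJ
ΔH = -151.085 / 0.02934 = -5149 kJ/mol

ΔH = -5150 kJ/mol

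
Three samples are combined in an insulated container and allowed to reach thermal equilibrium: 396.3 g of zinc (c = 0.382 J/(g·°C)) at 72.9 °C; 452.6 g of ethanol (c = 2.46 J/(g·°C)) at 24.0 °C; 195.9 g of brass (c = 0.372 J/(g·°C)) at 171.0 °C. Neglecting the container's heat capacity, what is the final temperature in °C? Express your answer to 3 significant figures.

Σ mᵢcᵢ(T − Tᵢ) = 0  ⇒  T = Σ mᵢcᵢTᵢ / Σ mᵢcᵢ
Σ mᵢcᵢ = 396.3×0.382 + 452.6×2.46 + 195.9×0.372 = 1337.6574
Σ mᵢcᵢTᵢ = 151.3866×72.9 + 1113.396×24.0 + 72.8748×171.0 = 50219
T = 50219 / 1337.6574 = 37.54 °C

T_f = 37.5 °C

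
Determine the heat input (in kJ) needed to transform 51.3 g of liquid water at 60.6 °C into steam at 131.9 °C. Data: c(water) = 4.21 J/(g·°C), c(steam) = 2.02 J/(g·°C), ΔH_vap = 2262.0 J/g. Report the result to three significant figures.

q = 128 kJ

q1 (heat water 60.6→100.0 °C): 51.3 × 4.21 × 39.4 = 8509 J
q2 (vaporize at 100 °C): 51.3 × 2262.0 = 116041 J
q3 (heat steam 100.0→131.9 °C): 51.3 × 2.02 × 31.9 = 3306 J
Total: 8509 + 116041 + 3306 = 127856 J = 128 kJ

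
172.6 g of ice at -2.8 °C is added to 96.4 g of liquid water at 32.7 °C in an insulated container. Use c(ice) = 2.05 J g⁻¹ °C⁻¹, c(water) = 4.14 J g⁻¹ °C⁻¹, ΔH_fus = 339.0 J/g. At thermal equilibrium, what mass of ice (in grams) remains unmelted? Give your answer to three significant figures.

m_ice remaining = 137 g

Heat to warm all ice to 0 °C: 172.6×2.05×2.8 = 990.72 J
Heat released by water cooling to 0 °C: 96.4×4.14×32.7 = 13050 J
13050 J < 990.72 + 172.6×339.0 = 59502.12 J, so not all ice melts; final T = 0 °C.
Heat left for melting: 13050 − 990.72 = 12059.28 J
Mass melted = 12059.28 / 339.0 = 35.57 g
Ice remaining = 172.6 − 35.57 = 137.03 g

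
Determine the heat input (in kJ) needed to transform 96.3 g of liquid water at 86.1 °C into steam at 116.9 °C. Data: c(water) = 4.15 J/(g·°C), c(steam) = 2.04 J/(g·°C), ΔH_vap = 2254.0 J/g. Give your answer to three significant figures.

q1 (heat water 86.1→100.0 °C): 96.3 × 4.15 × 13.9 = 5555 J
q2 (vaporize at 100 °C): 96.3 × 2254.0 = 217060 J
q3 (heat steam 100.0→116.9 °C): 96.3 × 2.04 × 16.9 = 3320 J
Total: 5555 + 217060 + 3320 = 225935 J = 226 kJ

q = 226 kJ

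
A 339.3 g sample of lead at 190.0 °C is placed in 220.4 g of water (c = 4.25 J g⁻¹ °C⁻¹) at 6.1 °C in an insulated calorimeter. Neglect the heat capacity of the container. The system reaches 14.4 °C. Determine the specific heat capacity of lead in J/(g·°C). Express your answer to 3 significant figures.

c = 0.130 J/(g·°C)

q_gained = (220.4 × 4.25) × (14.4 − 6.1) = 7775 J
q_lost = 339.3 × c × (190.0 − 14.4) = 59581.08 c
Set equal: c = 7775 / 59581.08 = 0.130 J/(g·°C)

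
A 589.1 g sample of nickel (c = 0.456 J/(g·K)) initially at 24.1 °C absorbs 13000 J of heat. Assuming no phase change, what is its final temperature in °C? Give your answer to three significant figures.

ΔT = q / (m c) = 13000 / (589.1 × 0.456) = 48.39 °C
T_f = 24.1 + 48.39 = 72.49 °C

T_f = 72.5 °C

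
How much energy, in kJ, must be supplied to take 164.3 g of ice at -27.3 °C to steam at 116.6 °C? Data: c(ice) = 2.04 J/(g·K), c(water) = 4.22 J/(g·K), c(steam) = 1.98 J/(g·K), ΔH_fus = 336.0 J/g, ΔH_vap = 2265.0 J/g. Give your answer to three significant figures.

q1 (heat ice -27.3→0.0 °C): 164.3 × 2.04 × 27.3 = 9150 J
q2 (melt at 0 °C): 164.3 × 336.0 = 55205 J
q3 (heat water 0.0→100.0 °C): 164.3 × 4.22 × 100.0 = 69335 J
q4 (vaporize at 100 °C): 164.3 × 2265.0 = 372140 J
q5 (heat steam 100.0→116.6 °C): 164.3 × 1.98 × 16.6 = 5400 J
Total: 9150 + 55205 + 69335 + 372140 + 5400 = 511230 J = 511 kJ

q = 511 kJ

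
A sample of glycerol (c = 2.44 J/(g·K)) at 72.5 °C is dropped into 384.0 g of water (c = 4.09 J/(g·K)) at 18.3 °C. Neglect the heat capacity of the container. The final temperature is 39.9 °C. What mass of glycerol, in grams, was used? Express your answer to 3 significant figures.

m = 426 g

q_gained = (384.0 × 4.09) × (39.9 − 18.3) = 33920 J
q_lost = m × 2.44 × (72.5 − 39.9) = 79.544 m
m = 33920 / 79.544 = 426 g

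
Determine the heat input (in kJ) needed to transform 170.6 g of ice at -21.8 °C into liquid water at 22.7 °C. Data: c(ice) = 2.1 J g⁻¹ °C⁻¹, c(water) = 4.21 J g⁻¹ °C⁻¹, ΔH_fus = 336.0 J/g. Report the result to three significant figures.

q = 81.4 kJ

q1 (heat ice -21.8→0.0 °C): 170.6 × 2.1 × 21.8 = 7810 J
q2 (melt at 0 °C): 170.6 × 336.0 = 57322 J
q3 (heat water 0.0→22.7 °C): 170.6 × 4.21 × 22.7 = 16304 J
Total: 7810 + 57322 + 16304 = 81436 J = 81.4 kJ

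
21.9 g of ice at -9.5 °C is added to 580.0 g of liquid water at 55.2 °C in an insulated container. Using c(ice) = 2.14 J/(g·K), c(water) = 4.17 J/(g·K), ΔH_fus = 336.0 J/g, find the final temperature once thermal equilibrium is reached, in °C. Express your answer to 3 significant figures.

Heat to bring ice to 0 °C and melt it: q₁ = 21.9×2.14×9.5 + 21.9×336.0 = 7803.6 J
Heat the water can supply cooling to 0 °C: 580.0×4.17×55.2 = 133507 J > q₁, so all ice melts.
Energy balance: 580.0×4.17×(55.2 − T) = 7803.6 + 21.9×4.17×(T − 0)
2418.6(55.2 − T) = 7803.6 + 91.323 T
133507 − 7803.6 = 2509.923 T
T = 125703.4 / 2509.923 = 50.08 °C

T_f = 50.1 °C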